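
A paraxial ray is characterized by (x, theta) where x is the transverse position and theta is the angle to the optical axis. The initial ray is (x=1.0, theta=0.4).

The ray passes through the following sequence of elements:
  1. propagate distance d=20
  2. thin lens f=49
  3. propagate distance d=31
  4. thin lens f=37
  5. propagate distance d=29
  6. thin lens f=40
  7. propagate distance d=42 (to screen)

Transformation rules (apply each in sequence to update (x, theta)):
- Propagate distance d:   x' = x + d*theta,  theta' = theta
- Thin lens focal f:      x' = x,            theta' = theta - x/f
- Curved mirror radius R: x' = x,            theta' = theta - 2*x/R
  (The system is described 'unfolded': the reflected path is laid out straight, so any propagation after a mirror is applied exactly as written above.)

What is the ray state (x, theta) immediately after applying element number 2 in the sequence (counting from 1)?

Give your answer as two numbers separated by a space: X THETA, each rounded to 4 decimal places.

Initial: x=1.0000 theta=0.4000
After 1 (propagate distance d=20): x=9.0000 theta=0.4000
After 2 (thin lens f=49): x=9.0000 theta=53/245 (≈0.2163)
Rounded to 4 decimal places: x = 9.0000, theta = 0.2163

Answer: 9.0000 0.2163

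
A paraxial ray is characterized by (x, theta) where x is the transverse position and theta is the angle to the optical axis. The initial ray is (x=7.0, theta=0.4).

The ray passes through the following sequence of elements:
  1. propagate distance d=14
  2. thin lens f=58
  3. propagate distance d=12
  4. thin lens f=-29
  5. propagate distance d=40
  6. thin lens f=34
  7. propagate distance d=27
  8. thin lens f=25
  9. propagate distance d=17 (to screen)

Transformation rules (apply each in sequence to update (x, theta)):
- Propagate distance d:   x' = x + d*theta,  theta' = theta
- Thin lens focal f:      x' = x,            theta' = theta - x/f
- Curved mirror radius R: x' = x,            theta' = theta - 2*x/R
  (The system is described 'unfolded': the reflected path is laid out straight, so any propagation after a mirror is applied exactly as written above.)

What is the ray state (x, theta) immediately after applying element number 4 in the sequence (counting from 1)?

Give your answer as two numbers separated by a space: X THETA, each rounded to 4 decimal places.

Initial: x=7.0000 theta=0.4000
After 1 (propagate distance d=14): x=12.6000 theta=0.4000
After 2 (thin lens f=58): x=12.6000 theta=53/290 (≈0.1828)
After 3 (propagate distance d=12): x=429/29 (≈14.7931) theta=53/290 (≈0.1828)
After 4 (thin lens f=-29): x=429/29 (≈14.7931) theta=5827/8410 (≈0.6929)
Rounded to 4 decimal places: x = 14.7931, theta = 0.6929

Answer: 14.7931 0.6929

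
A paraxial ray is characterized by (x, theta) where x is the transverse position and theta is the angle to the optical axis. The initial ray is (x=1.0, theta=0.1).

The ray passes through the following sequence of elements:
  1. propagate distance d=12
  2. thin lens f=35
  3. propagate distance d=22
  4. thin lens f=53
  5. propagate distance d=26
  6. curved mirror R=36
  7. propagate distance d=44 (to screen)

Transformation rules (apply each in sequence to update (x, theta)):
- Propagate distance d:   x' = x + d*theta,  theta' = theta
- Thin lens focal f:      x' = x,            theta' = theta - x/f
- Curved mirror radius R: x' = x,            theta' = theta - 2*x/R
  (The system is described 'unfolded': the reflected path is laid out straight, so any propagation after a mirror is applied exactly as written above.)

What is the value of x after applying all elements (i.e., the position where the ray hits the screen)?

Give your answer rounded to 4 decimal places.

Answer: -4.4856

Derivation:
Initial: x=1.0000 theta=0.1000
After 1 (propagate distance d=12): x=2.2000 theta=0.1000
After 2 (thin lens f=35): x=2.2000 theta=13/350 (≈0.0371)
After 3 (propagate distance d=22): x=528/175 (≈3.0171) theta=13/350 (≈0.0371)
After 4 (thin lens f=53): x=528/175 (≈3.0171) theta=-367/18550 (≈-0.0198)
After 5 (propagate distance d=26): x=23213/9275 (≈2.5027) theta=-367/18550 (≈-0.0198)
After 6 (curved mirror R=36): x=23213/9275 (≈2.5027) theta=-1894/11925 (≈-0.1588)
After 7 (propagate distance d=44 (to screen)): x=-74887/16695 (≈-4.4856) theta=-1894/11925 (≈-0.1588)
Rounded to 4 decimal places: x = -4.4856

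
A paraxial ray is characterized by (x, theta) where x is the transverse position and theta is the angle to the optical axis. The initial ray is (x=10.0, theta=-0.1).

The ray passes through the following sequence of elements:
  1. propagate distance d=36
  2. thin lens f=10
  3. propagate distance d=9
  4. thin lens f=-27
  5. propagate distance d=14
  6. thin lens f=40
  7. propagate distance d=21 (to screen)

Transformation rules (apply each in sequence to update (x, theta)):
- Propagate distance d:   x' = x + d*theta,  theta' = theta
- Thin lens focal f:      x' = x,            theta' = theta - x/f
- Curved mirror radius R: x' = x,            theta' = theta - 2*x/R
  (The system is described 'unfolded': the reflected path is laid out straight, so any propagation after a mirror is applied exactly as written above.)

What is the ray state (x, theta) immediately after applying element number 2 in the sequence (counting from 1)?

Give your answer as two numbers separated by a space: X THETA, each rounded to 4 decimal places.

Initial: x=10.0000 theta=-0.1000
After 1 (propagate distance d=36): x=6.4000 theta=-0.1000
After 2 (thin lens f=10): x=6.4000 theta=-0.7400
Rounded to 4 decimal places: x = 6.4000, theta = -0.7400

Answer: 6.4000 -0.7400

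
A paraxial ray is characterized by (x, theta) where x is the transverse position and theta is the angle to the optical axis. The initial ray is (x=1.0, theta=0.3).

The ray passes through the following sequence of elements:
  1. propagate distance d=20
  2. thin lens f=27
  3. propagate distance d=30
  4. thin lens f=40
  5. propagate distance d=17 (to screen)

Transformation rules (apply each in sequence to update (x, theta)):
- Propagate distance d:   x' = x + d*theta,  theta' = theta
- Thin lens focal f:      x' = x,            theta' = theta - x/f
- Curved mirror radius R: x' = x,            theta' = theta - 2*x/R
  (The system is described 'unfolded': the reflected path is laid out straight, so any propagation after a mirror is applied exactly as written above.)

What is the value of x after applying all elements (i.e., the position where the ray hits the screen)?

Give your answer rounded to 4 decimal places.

Initial: x=1.0000 theta=0.3000
After 1 (propagate distance d=20): x=7.0000 theta=0.3000
After 2 (thin lens f=27): x=7.0000 theta=11/270 (≈0.0407)
After 3 (propagate distance d=30): x=74/9 (≈8.2222) theta=11/270 (≈0.0407)
After 4 (thin lens f=40): x=74/9 (≈8.2222) theta=-89/540 (≈-0.1648)
After 5 (propagate distance d=17 (to screen)): x=2927/540 (≈5.4204) theta=-89/540 (≈-0.1648)
Rounded to 4 decimal places: x = 5.4204

Answer: 5.4204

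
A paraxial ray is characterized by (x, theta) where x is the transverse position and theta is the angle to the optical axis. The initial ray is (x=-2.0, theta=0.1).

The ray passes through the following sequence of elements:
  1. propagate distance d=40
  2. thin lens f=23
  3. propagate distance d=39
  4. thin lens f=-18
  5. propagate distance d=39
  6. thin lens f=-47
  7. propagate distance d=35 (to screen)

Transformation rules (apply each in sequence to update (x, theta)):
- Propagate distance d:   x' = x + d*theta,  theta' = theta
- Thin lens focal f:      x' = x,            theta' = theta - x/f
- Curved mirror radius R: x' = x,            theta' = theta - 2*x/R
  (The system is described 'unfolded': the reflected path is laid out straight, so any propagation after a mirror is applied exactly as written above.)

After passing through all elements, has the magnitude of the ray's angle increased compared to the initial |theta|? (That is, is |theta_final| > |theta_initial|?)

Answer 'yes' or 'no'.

Answer: yes

Derivation:
Initial: x=-2.0000 theta=0.1000
After 1 (propagate distance d=40): x=2.0000 theta=0.1000
After 2 (thin lens f=23): x=2.0000 theta=3/230 (≈0.0130)
After 3 (propagate distance d=39): x=577/230 (≈2.5087) theta=3/230 (≈0.0130)
After 4 (thin lens f=-18): x=577/230 (≈2.5087) theta=631/4140 (≈0.1524)
After 5 (propagate distance d=39): x=2333/276 (≈8.4529) theta=631/4140 (≈0.1524)
After 6 (thin lens f=-47): x=2333/276 (≈8.4529) theta=16163/48645 (≈0.3323)
After 7 (propagate distance d=35 (to screen)): x=33979/1692 (≈20.0822) theta=16163/48645 (≈0.3323)
|theta_initial|=0.1000 |theta_final|=16163/48645 (≈0.3323) -> increased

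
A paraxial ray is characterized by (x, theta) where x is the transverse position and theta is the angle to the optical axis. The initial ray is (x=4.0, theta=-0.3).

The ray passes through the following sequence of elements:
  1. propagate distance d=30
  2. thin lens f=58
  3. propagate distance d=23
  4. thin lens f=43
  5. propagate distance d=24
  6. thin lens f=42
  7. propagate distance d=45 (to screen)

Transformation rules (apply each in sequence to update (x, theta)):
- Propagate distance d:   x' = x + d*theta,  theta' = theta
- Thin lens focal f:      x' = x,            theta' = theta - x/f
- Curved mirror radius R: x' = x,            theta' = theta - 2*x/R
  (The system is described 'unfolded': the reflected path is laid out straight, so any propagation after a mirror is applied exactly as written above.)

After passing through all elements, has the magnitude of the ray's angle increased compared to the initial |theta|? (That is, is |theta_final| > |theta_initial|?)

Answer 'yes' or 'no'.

Initial: x=4.0000 theta=-0.3000
After 1 (propagate distance d=30): x=-5.0000 theta=-0.3000
After 2 (thin lens f=58): x=-5.0000 theta=-31/145 (≈-0.2138)
After 3 (propagate distance d=23): x=-1438/145 (≈-9.9172) theta=-31/145 (≈-0.2138)
After 4 (thin lens f=43): x=-1438/145 (≈-9.9172) theta=21/1247 (≈0.0168)
After 5 (propagate distance d=24): x=-59314/6235 (≈-9.5131) theta=21/1247 (≈0.0168)
After 6 (thin lens f=42): x=-59314/6235 (≈-9.5131) theta=31862/130935 (≈0.2433)
After 7 (propagate distance d=45 (to screen)): x=62732/43645 (≈1.4373) theta=31862/130935 (≈0.2433)
|theta_initial|=0.3000 |theta_final|=31862/130935 (≈0.2433) -> not increased

Answer: no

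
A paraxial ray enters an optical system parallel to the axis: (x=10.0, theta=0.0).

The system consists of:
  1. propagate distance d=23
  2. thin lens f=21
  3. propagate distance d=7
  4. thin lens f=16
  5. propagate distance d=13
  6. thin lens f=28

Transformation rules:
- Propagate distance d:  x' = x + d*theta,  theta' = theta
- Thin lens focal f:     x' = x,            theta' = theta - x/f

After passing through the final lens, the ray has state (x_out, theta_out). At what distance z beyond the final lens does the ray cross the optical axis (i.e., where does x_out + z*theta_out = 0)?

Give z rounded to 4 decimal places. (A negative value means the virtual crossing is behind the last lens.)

Answer: -6.8961

Derivation:
Initial: x=10.0000 theta=0.0000
After 1 (propagate distance d=23): x=10.0000 theta=0.0000
After 2 (thin lens f=21): x=10.0000 theta=-10/21 (≈-0.4762)
After 3 (propagate distance d=7): x=20/3 (≈6.6667) theta=-10/21 (≈-0.4762)
After 4 (thin lens f=16): x=20/3 (≈6.6667) theta=-25/28 (≈-0.8929)
After 5 (propagate distance d=13): x=-415/84 (≈-4.9405) theta=-25/28 (≈-0.8929)
After 6 (thin lens f=28): x=-415/84 (≈-4.9405) theta=-1685/2352 (≈-0.7164)
z_focus = -x_out/theta_out = -(-415/84)/(-1685/2352) = -2324/337 ≈ -6.8961
Rounded to 4 decimal places: z = -6.8961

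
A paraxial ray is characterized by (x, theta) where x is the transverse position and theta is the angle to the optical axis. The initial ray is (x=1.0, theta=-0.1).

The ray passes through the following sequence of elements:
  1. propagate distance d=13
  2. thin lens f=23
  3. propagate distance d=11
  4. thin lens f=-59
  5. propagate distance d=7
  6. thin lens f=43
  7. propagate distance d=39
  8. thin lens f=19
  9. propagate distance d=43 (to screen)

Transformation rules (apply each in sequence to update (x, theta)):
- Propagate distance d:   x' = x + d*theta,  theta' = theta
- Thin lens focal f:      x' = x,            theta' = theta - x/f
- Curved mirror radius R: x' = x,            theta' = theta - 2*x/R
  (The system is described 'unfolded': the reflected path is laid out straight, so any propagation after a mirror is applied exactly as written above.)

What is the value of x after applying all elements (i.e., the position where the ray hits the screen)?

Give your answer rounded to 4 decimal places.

Initial: x=1.0000 theta=-0.1000
After 1 (propagate distance d=13): x=-0.3000 theta=-0.1000
After 2 (thin lens f=23): x=-0.3000 theta=-2/23 (≈-0.0870)
After 3 (propagate distance d=11): x=-289/230 (≈-1.2565) theta=-2/23 (≈-0.0870)
After 4 (thin lens f=-59): x=-289/230 (≈-1.2565) theta=-1469/13570 (≈-0.1083)
After 5 (propagate distance d=7): x=-13667/6785 (≈-2.0143) theta=-1469/13570 (≈-0.1083)
After 6 (thin lens f=43): x=-13667/6785 (≈-2.0143) theta=-35833/583510 (≈-0.0614)
After 7 (propagate distance d=39): x=-111863/25370 (≈-4.4093) theta=-35833/583510 (≈-0.0614)
After 8 (thin lens f=19): x=-111863/25370 (≈-4.4093) theta=946011/5543345 (≈0.1707)
After 9 (propagate distance d=43 (to screen)): x=6494563/2217338 (≈2.9290) theta=946011/5543345 (≈0.1707)
Rounded to 4 decimal places: x = 2.9290

Answer: 2.9290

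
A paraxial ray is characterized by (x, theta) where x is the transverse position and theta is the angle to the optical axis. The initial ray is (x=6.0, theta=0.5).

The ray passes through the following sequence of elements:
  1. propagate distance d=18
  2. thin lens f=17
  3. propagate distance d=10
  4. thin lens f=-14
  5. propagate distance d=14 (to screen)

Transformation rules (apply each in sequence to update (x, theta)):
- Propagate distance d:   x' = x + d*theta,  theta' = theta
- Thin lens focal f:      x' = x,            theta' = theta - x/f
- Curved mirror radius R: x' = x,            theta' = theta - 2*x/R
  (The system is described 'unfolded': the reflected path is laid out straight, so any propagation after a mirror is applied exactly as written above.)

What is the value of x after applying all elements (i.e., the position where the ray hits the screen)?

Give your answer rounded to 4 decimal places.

Initial: x=6.0000 theta=0.5000
After 1 (propagate distance d=18): x=15.0000 theta=0.5000
After 2 (thin lens f=17): x=15.0000 theta=-13/34 (≈-0.3824)
After 3 (propagate distance d=10): x=190/17 (≈11.1765) theta=-13/34 (≈-0.3824)
After 4 (thin lens f=-14): x=190/17 (≈11.1765) theta=99/238 (≈0.4160)
After 5 (propagate distance d=14 (to screen)): x=17.0000 theta=99/238 (≈0.4160)
Rounded to 4 decimal places: x = 17.0000

Answer: 17.0000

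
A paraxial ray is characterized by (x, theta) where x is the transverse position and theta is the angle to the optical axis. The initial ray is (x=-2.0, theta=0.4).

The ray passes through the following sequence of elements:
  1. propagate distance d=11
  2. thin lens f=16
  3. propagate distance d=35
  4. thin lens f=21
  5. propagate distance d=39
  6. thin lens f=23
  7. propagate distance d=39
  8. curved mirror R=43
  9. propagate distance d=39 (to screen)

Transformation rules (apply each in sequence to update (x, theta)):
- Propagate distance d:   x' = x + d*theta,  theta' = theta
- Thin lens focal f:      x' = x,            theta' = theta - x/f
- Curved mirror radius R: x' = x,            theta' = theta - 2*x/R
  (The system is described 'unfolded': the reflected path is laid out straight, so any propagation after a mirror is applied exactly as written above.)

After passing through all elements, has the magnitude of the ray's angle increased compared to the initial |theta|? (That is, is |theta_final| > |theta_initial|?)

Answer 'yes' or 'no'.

Initial: x=-2.0000 theta=0.4000
After 1 (propagate distance d=11): x=2.4000 theta=0.4000
After 2 (thin lens f=16): x=2.4000 theta=0.2500
After 3 (propagate distance d=35): x=11.1500 theta=0.2500
After 4 (thin lens f=21): x=11.1500 theta=-59/210 (≈-0.2810)
After 5 (propagate distance d=39): x=27/140 (≈0.1929) theta=-59/210 (≈-0.2810)
After 6 (thin lens f=23): x=27/140 (≈0.1929) theta=-559/1932 (≈-0.2893)
After 7 (propagate distance d=39): x=-2551/230 (≈-11.0913) theta=-559/1932 (≈-0.2893)
After 8 (curved mirror R=43): x=-2551/230 (≈-11.0913) theta=94099/415380 (≈0.2265)
After 9 (propagate distance d=39 (to screen)): x=-62483/27692 (≈-2.2564) theta=94099/415380 (≈0.2265)
|theta_initial|=0.4000 |theta_final|=94099/415380 (≈0.2265) -> not increased

Answer: no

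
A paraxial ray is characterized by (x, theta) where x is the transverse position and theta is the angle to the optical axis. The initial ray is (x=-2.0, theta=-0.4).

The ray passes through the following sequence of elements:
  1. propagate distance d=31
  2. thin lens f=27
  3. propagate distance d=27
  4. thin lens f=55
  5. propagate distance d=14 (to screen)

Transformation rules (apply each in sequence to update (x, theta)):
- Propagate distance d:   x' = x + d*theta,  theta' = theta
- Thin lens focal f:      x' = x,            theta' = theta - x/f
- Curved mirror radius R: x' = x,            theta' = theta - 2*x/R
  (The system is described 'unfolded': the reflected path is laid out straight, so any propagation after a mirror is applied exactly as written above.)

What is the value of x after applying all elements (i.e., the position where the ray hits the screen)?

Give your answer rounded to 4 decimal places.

Initial: x=-2.0000 theta=-0.4000
After 1 (propagate distance d=31): x=-14.4000 theta=-0.4000
After 2 (thin lens f=27): x=-14.4000 theta=2/15 (≈0.1333)
After 3 (propagate distance d=27): x=-10.8000 theta=2/15 (≈0.1333)
After 4 (thin lens f=55): x=-10.8000 theta=272/825 (≈0.3297)
After 5 (propagate distance d=14 (to screen)): x=-5102/825 (≈-6.1842) theta=272/825 (≈0.3297)
Rounded to 4 decimal places: x = -6.1842

Answer: -6.1842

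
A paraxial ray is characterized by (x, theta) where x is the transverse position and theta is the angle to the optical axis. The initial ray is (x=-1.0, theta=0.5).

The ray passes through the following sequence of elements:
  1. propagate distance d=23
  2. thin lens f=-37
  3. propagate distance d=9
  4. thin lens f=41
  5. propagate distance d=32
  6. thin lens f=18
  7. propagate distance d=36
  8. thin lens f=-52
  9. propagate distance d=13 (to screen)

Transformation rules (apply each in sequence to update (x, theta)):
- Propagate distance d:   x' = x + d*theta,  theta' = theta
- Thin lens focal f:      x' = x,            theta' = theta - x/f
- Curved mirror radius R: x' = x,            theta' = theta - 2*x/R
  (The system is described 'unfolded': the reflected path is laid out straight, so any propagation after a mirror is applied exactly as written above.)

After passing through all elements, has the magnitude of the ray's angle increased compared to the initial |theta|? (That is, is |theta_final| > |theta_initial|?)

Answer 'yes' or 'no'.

Answer: yes

Derivation:
Initial: x=-1.0000 theta=0.5000
After 1 (propagate distance d=23): x=10.5000 theta=0.5000
After 2 (thin lens f=-37): x=10.5000 theta=29/37 (≈0.7838)
After 3 (propagate distance d=9): x=1299/74 (≈17.5541) theta=29/37 (≈0.7838)
After 4 (thin lens f=41): x=1299/74 (≈17.5541) theta=1079/3034 (≈0.3556)
After 5 (propagate distance d=32): x=87787/3034 (≈28.9344) theta=1079/3034 (≈0.3556)
After 6 (thin lens f=18): x=87787/3034 (≈28.9344) theta=-68365/54612 (≈-1.2518)
After 7 (propagate distance d=36): x=-48943/3034 (≈-16.1315) theta=-68365/54612 (≈-1.2518)
After 8 (thin lens f=-52): x=-48943/3034 (≈-16.1315) theta=-54097/34632 (≈-1.5621)
After 9 (propagate distance d=13 (to screen)): x=-3979925/109224 (≈-36.4382) theta=-54097/34632 (≈-1.5621)
|theta_initial|=0.5000 |theta_final|=54097/34632 (≈1.5621) -> increased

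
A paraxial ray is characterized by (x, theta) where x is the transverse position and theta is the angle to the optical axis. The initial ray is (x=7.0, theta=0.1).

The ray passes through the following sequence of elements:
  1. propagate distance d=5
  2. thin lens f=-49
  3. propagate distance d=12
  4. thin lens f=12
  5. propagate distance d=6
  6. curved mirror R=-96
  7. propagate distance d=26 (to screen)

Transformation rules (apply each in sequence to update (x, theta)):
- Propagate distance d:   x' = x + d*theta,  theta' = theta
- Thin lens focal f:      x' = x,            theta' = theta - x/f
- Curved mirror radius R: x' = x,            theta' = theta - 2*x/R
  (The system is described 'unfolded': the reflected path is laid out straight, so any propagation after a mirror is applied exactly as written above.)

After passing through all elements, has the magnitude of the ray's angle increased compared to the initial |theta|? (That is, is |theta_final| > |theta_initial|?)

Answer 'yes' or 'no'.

Initial: x=7.0000 theta=0.1000
After 1 (propagate distance d=5): x=7.5000 theta=0.1000
After 2 (thin lens f=-49): x=7.5000 theta=62/245 (≈0.2531)
After 3 (propagate distance d=12): x=5163/490 (≈10.5367) theta=62/245 (≈0.2531)
After 4 (thin lens f=12): x=5163/490 (≈10.5367) theta=-0.6250
After 5 (propagate distance d=6): x=6651/980 (≈6.7867) theta=-0.6250
After 6 (curved mirror R=-96): x=6651/980 (≈6.7867) theta=-7583/15680 (≈-0.4836)
After 7 (propagate distance d=26 (to screen)): x=-45371/7840 (≈-5.7871) theta=-7583/15680 (≈-0.4836)
|theta_initial|=0.1000 |theta_final|=7583/15680 (≈0.4836) -> increased

Answer: yes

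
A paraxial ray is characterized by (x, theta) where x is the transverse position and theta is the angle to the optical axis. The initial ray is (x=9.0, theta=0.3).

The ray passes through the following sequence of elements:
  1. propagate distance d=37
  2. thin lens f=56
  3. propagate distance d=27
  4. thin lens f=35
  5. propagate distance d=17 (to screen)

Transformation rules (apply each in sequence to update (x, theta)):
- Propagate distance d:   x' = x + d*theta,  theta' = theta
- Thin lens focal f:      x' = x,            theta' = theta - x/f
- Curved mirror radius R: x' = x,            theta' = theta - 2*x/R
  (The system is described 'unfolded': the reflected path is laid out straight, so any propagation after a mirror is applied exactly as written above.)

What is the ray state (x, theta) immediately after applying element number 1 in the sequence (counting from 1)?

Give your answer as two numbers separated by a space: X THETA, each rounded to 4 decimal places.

Initial: x=9.0000 theta=0.3000
After 1 (propagate distance d=37): x=20.1000 theta=0.3000
Rounded to 4 decimal places: x = 20.1000, theta = 0.3000

Answer: 20.1000 0.3000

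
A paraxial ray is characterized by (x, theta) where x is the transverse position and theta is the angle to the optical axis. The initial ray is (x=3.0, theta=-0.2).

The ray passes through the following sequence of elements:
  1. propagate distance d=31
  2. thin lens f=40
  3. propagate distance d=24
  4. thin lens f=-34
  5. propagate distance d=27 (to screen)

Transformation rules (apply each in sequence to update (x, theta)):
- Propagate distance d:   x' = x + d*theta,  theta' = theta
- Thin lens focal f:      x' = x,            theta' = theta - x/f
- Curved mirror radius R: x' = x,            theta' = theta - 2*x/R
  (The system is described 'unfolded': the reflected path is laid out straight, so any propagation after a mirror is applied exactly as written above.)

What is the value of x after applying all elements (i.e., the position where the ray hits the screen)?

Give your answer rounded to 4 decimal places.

Initial: x=3.0000 theta=-0.2000
After 1 (propagate distance d=31): x=-3.2000 theta=-0.2000
After 2 (thin lens f=40): x=-3.2000 theta=-0.1200
After 3 (propagate distance d=24): x=-6.0800 theta=-0.1200
After 4 (thin lens f=-34): x=-6.0800 theta=-127/425 (≈-0.2988)
After 5 (propagate distance d=27 (to screen)): x=-6013/425 (≈-14.1482) theta=-127/425 (≈-0.2988)
Rounded to 4 decimal places: x = -14.1482

Answer: -14.1482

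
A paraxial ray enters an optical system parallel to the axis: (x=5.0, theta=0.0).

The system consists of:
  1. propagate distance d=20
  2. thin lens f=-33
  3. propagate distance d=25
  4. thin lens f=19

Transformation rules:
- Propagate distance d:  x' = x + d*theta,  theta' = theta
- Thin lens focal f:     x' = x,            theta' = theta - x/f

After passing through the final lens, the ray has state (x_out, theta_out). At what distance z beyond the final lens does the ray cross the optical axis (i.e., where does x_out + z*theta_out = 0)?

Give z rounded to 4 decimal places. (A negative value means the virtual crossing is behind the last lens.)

Answer: 28.2564

Derivation:
Initial: x=5.0000 theta=0.0000
After 1 (propagate distance d=20): x=5.0000 theta=0.0000
After 2 (thin lens f=-33): x=5.0000 theta=5/33 (≈0.1515)
After 3 (propagate distance d=25): x=290/33 (≈8.7879) theta=5/33 (≈0.1515)
After 4 (thin lens f=19): x=290/33 (≈8.7879) theta=-65/209 (≈-0.3110)
z_focus = -x_out/theta_out = -(290/33)/(-65/209) = 1102/39 ≈ 28.2564
Rounded to 4 decimal places: z = 28.2564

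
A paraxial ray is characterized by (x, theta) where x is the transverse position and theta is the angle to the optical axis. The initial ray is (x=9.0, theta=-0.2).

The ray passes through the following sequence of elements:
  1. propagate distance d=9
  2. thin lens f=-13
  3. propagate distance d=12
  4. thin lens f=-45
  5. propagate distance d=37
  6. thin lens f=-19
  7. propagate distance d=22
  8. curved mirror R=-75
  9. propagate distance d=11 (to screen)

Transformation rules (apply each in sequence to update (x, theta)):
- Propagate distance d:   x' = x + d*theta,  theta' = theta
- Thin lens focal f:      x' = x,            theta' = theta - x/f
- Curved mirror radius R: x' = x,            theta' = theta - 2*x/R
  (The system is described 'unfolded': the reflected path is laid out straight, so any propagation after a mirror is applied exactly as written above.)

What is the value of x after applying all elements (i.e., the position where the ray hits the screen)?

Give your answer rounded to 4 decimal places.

Answer: 138.4004

Derivation:
Initial: x=9.0000 theta=-0.2000
After 1 (propagate distance d=9): x=7.2000 theta=-0.2000
After 2 (thin lens f=-13): x=7.2000 theta=23/65 (≈0.3538)
After 3 (propagate distance d=12): x=744/65 (≈11.4462) theta=23/65 (≈0.3538)
After 4 (thin lens f=-45): x=744/65 (≈11.4462) theta=593/975 (≈0.6082)
After 5 (propagate distance d=37): x=33101/975 (≈33.9497) theta=593/975 (≈0.6082)
After 6 (thin lens f=-19): x=33101/975 (≈33.9497) theta=44368/18525 (≈2.3950)
After 7 (propagate distance d=22): x=107001/1235 (≈86.6405) theta=44368/18525 (≈2.3950)
After 8 (curved mirror R=-75): x=107001/1235 (≈86.6405) theta=435842/92625 (≈4.7054)
After 9 (propagate distance d=11 (to screen)): x=12819337/92625 (≈138.4004) theta=435842/92625 (≈4.7054)
Rounded to 4 decimal places: x = 138.4004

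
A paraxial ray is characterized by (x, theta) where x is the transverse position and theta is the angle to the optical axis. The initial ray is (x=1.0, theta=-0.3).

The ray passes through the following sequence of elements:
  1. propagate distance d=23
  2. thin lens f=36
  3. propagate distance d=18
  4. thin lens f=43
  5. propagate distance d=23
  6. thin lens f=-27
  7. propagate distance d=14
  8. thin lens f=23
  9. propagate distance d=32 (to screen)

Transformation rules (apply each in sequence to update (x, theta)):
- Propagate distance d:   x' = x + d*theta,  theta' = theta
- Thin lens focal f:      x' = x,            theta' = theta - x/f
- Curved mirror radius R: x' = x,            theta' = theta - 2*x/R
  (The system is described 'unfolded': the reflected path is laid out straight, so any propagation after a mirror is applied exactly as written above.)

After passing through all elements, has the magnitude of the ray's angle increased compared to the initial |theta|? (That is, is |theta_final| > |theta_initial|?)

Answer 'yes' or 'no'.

Answer: no

Derivation:
Initial: x=1.0000 theta=-0.3000
After 1 (propagate distance d=23): x=-5.9000 theta=-0.3000
After 2 (thin lens f=36): x=-5.9000 theta=-49/360 (≈-0.1361)
After 3 (propagate distance d=18): x=-8.3500 theta=-49/360 (≈-0.1361)
After 4 (thin lens f=43): x=-8.3500 theta=899/15480 (≈0.0581)
After 5 (propagate distance d=23): x=-108581/15480 (≈-7.0143) theta=899/15480 (≈0.0581)
After 6 (thin lens f=-27): x=-108581/15480 (≈-7.0143) theta=-21077/104490 (≈-0.2017)
After 7 (propagate distance d=14): x=-4111999/417960 (≈-9.8383) theta=-21077/104490 (≈-0.2017)
After 8 (thin lens f=23): x=-4111999/417960 (≈-9.8383) theta=48287/213624 (≈0.2260)
After 9 (propagate distance d=32 (to screen)): x=-25042697/9613080 (≈-2.6051) theta=48287/213624 (≈0.2260)
|theta_initial|=0.3000 |theta_final|=48287/213624 (≈0.2260) -> not increased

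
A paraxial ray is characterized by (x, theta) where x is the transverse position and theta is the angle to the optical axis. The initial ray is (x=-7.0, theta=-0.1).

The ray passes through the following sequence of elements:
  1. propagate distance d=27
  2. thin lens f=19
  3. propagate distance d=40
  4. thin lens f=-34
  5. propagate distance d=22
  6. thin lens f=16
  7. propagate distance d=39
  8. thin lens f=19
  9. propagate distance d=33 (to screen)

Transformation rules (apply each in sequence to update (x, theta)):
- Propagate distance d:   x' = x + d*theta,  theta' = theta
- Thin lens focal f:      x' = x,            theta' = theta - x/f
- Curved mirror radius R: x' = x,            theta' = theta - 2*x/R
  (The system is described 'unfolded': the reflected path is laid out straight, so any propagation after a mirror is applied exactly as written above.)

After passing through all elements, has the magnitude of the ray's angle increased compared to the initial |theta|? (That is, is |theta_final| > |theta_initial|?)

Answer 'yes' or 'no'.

Answer: yes

Derivation:
Initial: x=-7.0000 theta=-0.1000
After 1 (propagate distance d=27): x=-9.7000 theta=-0.1000
After 2 (thin lens f=19): x=-9.7000 theta=39/95 (≈0.4105)
After 3 (propagate distance d=40): x=1277/190 (≈6.7211) theta=39/95 (≈0.4105)
After 4 (thin lens f=-34): x=1277/190 (≈6.7211) theta=3929/6460 (≈0.6082)
After 5 (propagate distance d=22): x=32464/1615 (≈20.1015) theta=3929/6460 (≈0.6082)
After 6 (thin lens f=16): x=32464/1615 (≈20.1015) theta=-4187/6460 (≈-0.6481)
After 7 (propagate distance d=39): x=-33437/6460 (≈-5.1760) theta=-4187/6460 (≈-0.6481)
After 8 (thin lens f=19): x=-33437/6460 (≈-5.1760) theta=-11529/30685 (≈-0.3757)
After 9 (propagate distance d=33 (to screen)): x=-2157131/122740 (≈-17.5748) theta=-11529/30685 (≈-0.3757)
|theta_initial|=0.1000 |theta_final|=11529/30685 (≈0.3757) -> increased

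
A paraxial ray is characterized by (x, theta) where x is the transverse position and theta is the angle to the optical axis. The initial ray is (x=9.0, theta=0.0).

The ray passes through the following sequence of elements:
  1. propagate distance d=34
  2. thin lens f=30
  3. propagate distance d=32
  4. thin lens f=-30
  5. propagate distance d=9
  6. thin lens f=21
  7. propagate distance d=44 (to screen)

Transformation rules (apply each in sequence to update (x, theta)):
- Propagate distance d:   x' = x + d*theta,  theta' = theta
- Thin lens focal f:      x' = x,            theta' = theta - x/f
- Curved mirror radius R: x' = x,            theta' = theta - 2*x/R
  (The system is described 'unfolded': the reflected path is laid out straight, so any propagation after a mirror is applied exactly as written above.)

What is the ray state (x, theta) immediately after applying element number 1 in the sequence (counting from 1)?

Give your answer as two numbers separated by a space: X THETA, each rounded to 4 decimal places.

Initial: x=9.0000 theta=0.0000
After 1 (propagate distance d=34): x=9.0000 theta=0.0000
Rounded to 4 decimal places: x = 9.0000, theta = 0.0000

Answer: 9.0000 0.0000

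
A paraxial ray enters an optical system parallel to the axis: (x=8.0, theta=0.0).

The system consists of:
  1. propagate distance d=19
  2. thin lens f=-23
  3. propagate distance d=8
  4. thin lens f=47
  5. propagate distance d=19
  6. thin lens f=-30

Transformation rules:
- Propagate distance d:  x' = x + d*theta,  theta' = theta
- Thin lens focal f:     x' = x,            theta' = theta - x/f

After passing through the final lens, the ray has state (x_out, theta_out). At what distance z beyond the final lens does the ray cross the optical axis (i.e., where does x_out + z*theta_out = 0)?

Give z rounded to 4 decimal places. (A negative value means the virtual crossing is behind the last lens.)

Answer: -23.5743

Derivation:
Initial: x=8.0000 theta=0.0000
After 1 (propagate distance d=19): x=8.0000 theta=0.0000
After 2 (thin lens f=-23): x=8.0000 theta=8/23 (≈0.3478)
After 3 (propagate distance d=8): x=248/23 (≈10.7826) theta=8/23 (≈0.3478)
After 4 (thin lens f=47): x=248/23 (≈10.7826) theta=128/1081 (≈0.1184)
After 5 (propagate distance d=19): x=14088/1081 (≈13.0324) theta=128/1081 (≈0.1184)
After 6 (thin lens f=-30): x=14088/1081 (≈13.0324) theta=2988/5405 (≈0.5528)
z_focus = -x_out/theta_out = -(14088/1081)/(2988/5405) = -5870/249 ≈ -23.5743
Rounded to 4 decimal places: z = -23.5743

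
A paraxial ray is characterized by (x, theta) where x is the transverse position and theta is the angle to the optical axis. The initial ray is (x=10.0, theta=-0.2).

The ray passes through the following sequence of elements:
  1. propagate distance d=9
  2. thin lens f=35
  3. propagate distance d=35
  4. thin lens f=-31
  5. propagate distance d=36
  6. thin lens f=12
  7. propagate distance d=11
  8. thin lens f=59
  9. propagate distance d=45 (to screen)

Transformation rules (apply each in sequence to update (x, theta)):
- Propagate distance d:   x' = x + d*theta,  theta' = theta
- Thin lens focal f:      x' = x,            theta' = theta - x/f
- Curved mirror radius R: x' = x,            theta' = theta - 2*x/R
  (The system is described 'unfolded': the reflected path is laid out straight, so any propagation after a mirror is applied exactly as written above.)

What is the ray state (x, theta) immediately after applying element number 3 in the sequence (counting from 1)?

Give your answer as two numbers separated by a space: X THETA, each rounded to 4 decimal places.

Answer: -7.0000 -0.4343

Derivation:
Initial: x=10.0000 theta=-0.2000
After 1 (propagate distance d=9): x=8.2000 theta=-0.2000
After 2 (thin lens f=35): x=8.2000 theta=-76/175 (≈-0.4343)
After 3 (propagate distance d=35): x=-7.0000 theta=-76/175 (≈-0.4343)
Rounded to 4 decimal places: x = -7.0000, theta = -0.4343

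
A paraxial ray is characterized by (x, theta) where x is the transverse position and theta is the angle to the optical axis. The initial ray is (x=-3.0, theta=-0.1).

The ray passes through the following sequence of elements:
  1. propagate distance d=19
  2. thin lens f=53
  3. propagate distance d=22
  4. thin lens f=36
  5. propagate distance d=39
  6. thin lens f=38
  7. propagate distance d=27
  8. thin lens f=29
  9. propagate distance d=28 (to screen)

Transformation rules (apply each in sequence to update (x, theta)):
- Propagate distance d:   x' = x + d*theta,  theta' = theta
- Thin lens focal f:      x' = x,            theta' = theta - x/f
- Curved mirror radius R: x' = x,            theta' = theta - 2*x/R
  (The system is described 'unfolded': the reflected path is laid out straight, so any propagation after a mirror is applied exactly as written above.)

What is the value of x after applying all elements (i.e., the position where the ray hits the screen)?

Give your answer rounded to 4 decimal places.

Initial: x=-3.0000 theta=-0.1000
After 1 (propagate distance d=19): x=-4.9000 theta=-0.1000
After 2 (thin lens f=53): x=-4.9000 theta=-2/265 (≈-0.0075)
After 3 (propagate distance d=22): x=-537/106 (≈-5.0660) theta=-2/265 (≈-0.0075)
After 4 (thin lens f=36): x=-537/106 (≈-5.0660) theta=847/6360 (≈0.1332)
After 5 (propagate distance d=39): x=271/2120 (≈0.1278) theta=847/6360 (≈0.1332)
After 6 (thin lens f=38): x=271/2120 (≈0.1278) theta=31373/241680 (≈0.1298)
After 7 (propagate distance d=27): x=58531/16112 (≈3.6328) theta=31373/241680 (≈0.1298)
After 8 (thin lens f=29): x=58531/16112 (≈3.6328) theta=7963/1752180 (≈0.0045)
After 9 (propagate distance d=28 (to screen)): x=26352841/7008720 (≈3.7600) theta=7963/1752180 (≈0.0045)
Rounded to 4 decimal places: x = 3.7600

Answer: 3.7600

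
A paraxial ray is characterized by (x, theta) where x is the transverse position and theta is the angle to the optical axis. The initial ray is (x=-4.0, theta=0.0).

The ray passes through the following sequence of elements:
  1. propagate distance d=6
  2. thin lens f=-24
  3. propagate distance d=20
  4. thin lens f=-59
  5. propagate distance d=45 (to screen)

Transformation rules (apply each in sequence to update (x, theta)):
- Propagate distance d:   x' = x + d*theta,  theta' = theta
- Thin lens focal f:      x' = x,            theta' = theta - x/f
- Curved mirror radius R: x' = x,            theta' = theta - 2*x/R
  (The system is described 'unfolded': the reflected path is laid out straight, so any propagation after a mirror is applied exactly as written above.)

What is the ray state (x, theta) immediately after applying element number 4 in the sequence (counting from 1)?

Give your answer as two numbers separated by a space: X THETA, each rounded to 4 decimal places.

Initial: x=-4.0000 theta=0.0000
After 1 (propagate distance d=6): x=-4.0000 theta=0.0000
After 2 (thin lens f=-24): x=-4.0000 theta=-1/6 (≈-0.1667)
After 3 (propagate distance d=20): x=-22/3 (≈-7.3333) theta=-1/6 (≈-0.1667)
After 4 (thin lens f=-59): x=-22/3 (≈-7.3333) theta=-103/354 (≈-0.2910)
Rounded to 4 decimal places: x = -7.3333, theta = -0.2910

Answer: -7.3333 -0.2910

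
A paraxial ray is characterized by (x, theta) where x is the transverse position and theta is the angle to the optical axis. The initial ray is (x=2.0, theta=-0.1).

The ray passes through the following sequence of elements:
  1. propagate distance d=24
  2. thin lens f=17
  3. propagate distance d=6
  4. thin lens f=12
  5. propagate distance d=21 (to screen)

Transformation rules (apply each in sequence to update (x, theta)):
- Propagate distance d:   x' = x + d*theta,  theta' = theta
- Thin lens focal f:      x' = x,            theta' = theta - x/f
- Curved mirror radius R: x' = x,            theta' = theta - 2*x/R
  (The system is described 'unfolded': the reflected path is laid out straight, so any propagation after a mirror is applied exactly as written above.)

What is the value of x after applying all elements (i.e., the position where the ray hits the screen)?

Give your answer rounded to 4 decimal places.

Answer: -0.9618

Derivation:
Initial: x=2.0000 theta=-0.1000
After 1 (propagate distance d=24): x=-0.4000 theta=-0.1000
After 2 (thin lens f=17): x=-0.4000 theta=-13/170 (≈-0.0765)
After 3 (propagate distance d=6): x=-73/85 (≈-0.8588) theta=-13/170 (≈-0.0765)
After 4 (thin lens f=12): x=-73/85 (≈-0.8588) theta=-1/204 (≈-0.0049)
After 5 (propagate distance d=21 (to screen)): x=-327/340 (≈-0.9618) theta=-1/204 (≈-0.0049)
Rounded to 4 decimal places: x = -0.9618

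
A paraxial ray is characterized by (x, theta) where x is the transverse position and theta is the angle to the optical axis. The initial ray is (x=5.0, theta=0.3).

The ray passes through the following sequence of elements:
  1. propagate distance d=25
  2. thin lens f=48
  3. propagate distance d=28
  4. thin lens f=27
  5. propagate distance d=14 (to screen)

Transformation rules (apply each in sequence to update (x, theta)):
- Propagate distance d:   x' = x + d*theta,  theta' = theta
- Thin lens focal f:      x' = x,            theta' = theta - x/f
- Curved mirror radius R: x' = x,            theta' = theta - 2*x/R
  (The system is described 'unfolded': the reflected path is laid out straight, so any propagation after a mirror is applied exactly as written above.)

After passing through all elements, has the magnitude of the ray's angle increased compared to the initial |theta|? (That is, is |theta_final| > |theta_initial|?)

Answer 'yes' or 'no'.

Initial: x=5.0000 theta=0.3000
After 1 (propagate distance d=25): x=12.5000 theta=0.3000
After 2 (thin lens f=48): x=12.5000 theta=19/480 (≈0.0396)
After 3 (propagate distance d=28): x=1633/120 (≈13.6083) theta=19/480 (≈0.0396)
After 4 (thin lens f=27): x=1633/120 (≈13.6083) theta=-6019/12960 (≈-0.4644)
After 5 (propagate distance d=14 (to screen)): x=46049/6480 (≈7.1063) theta=-6019/12960 (≈-0.4644)
|theta_initial|=0.3000 |theta_final|=6019/12960 (≈0.4644) -> increased

Answer: yes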